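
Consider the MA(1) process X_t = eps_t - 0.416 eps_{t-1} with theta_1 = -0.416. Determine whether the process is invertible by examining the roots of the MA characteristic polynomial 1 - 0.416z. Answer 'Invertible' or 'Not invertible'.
\text{Invertible}

The MA(q) characteristic polynomial is P(z) = 1 - 0.416z.
Invertibility requires all roots to lie outside the unit circle, i.e. |z| > 1 for every root.
This is linear in z: 1 + (-0.416) z = 0  =>  z = -1/(-0.416) = 2.403846,  |z| = 2.403846.
Moduli of all roots: 2.4038.
All moduli strictly greater than 1? Yes.
Verdict: Invertible.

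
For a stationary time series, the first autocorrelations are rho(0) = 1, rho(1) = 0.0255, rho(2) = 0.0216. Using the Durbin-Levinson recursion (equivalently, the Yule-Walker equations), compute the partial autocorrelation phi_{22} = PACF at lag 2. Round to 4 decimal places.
\phi_{22} = 0.0210

The PACF at lag k is phi_{kk}, the last component of the solution
to the Yule-Walker system G_k phi = r_k where
  (G_k)_{ij} = rho(|i - j|), (r_k)_i = rho(i), i,j = 1..k.
Equivalently, Durbin-Levinson gives phi_{kk} iteratively:
  phi_{11} = rho(1)
  phi_{kk} = [rho(k) - sum_{j=1..k-1} phi_{k-1,j} rho(k-j)]
            / [1 - sum_{j=1..k-1} phi_{k-1,j} rho(j)],
  phi_{k,j} = phi_{k-1,j} - phi_{kk} phi_{k-1,k-j},  j = 1..k-1.
Step k = 1:
  phi_11 = rho(1) = 0.0255.
Step k = 2:
  phi_22 = [rho(2) - phi_11 rho(1)] / [1 - phi_11 rho(1)] = [0.0216 - (0.0255)(0.0255)] / [1 - (0.0255)(0.0255)]
         = 0.02094975 / 0.99934975 = 0.021.
Therefore phi_{22} = 0.0210.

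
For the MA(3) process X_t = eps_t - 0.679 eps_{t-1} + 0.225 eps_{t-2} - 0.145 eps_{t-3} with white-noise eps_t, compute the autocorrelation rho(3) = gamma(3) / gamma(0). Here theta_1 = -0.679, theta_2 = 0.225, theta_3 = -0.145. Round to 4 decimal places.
\rho(3) = -0.0946

For an MA(q) process with theta_0 = 1, the autocovariance is
  gamma(k) = sigma^2 * sum_{i=0..q-k} theta_i * theta_{i+k},
and rho(k) = gamma(k) / gamma(0). Sigma^2 cancels.
  numerator   = (1)*(-0.145) = -0.145.
  denominator = (1)^2 + (-0.679)^2 + (0.225)^2 + (-0.145)^2 = 1.532691.
  rho(3) = -0.145 / 1.532691 = -0.0946.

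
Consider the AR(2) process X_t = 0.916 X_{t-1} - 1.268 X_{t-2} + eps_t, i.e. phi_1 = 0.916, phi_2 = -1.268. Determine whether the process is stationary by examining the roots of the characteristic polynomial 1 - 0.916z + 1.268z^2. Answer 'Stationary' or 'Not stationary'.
\text{Not stationary}

The AR(p) characteristic polynomial is P(z) = 1 - 0.916z + 1.268z^2.
Stationarity requires all roots to lie outside the unit circle, i.e. |z| > 1 for every root.
Set 1 + (-0.916) z + (1.268) z^2 = 0, i.e. a z^2 + b z + c = 0 with a = 1.268, b = -0.916, c = 1.
Discriminant D = b^2 - 4ac = (-0.916)^2 - 4*(1.268)*1 = 0.839056 - (5.072) = -4.232944.
D < 0, so the roots are the complex-conjugate pair z = (-b +/- i sqrt(-D)) / (2a) = 0.3612 +/- 0.8113i.
For a conjugate pair |z|^2 = z * conj(z) = (product of roots) = c/a = 1/(1.268) = 0.788644, so |z| = sqrt(0.788644) = 0.8881 for both roots.
Moduli of all roots: 0.8881, 0.8881.
All moduli strictly greater than 1? No.
Verdict: Not stationary.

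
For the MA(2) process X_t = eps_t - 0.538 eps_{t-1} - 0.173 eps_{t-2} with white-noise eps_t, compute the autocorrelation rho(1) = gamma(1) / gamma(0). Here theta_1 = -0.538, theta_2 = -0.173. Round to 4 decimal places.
\rho(1) = -0.3372

For an MA(q) process with theta_0 = 1, the autocovariance is
  gamma(k) = sigma^2 * sum_{i=0..q-k} theta_i * theta_{i+k},
and rho(k) = gamma(k) / gamma(0). Sigma^2 cancels.
  numerator   = (1)*(-0.538) + (-0.538)*(-0.173) = -0.444926.
  denominator = (1)^2 + (-0.538)^2 + (-0.173)^2 = 1.319373.
  rho(1) = -0.444926 / 1.319373 = -0.3372.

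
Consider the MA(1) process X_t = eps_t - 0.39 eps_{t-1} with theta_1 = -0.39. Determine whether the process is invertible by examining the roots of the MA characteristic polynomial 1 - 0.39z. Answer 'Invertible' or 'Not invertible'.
\text{Invertible}

The MA(q) characteristic polynomial is P(z) = 1 - 0.39z.
Invertibility requires all roots to lie outside the unit circle, i.e. |z| > 1 for every root.
This is linear in z: 1 + (-0.39) z = 0  =>  z = -1/(-0.39) = 2.564103,  |z| = 2.564103.
Moduli of all roots: 2.5641.
All moduli strictly greater than 1? Yes.
Verdict: Invertible.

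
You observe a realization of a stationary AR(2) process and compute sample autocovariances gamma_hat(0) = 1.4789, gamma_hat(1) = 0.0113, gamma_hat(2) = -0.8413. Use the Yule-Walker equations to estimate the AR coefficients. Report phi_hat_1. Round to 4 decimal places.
\hat\phi_{1} = 0.0120

The Yule-Walker equations for an AR(p) process read, in matrix form,
  Gamma_p phi = r_p,   with   (Gamma_p)_{ij} = gamma(|i - j|),
                       (r_p)_i = gamma(i),   i,j = 1..p.
Substitute the sample gammas (Toeplitz matrix and right-hand side of size 2):
  Gamma_p = [[1.4789, 0.0113], [0.0113, 1.4789]]
  r_p     = [0.0113, -0.8413]
Written out:
  1.4789 phi_1 + 0.0113 phi_2 = 0.0113
  0.0113 phi_1 + 1.4789 phi_2 = -0.8413
Solve by Cramer's rule:
  det = gamma(0)^2 - gamma(1)^2 = (1.4789)^2 - (0.0113)^2 = 2.18714521 - 0.00012769 = 2.18701752
  phi_hat_1 = [gamma(1) gamma(0) - gamma(1) gamma(2)] / det = [(0.0113)(1.4789) - (0.0113)(-0.8413)] / 2.18701752 = 0.02621826 / 2.18701752 = 0.012
  phi_hat_2 = [gamma(0) gamma(2) - gamma(1)^2] / det = [(1.4789)(-0.8413) - (0.0113)^2] / 2.18701752 = -1.24432626 / 2.18701752 = -0.569
So phi_hat = [0.0120, -0.5690].
Therefore phi_hat_1 = 0.0120.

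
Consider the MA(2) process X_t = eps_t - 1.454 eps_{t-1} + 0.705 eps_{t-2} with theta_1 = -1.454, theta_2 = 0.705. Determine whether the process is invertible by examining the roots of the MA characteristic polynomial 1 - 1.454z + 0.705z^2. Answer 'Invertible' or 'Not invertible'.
\text{Invertible}

The MA(q) characteristic polynomial is P(z) = 1 - 1.454z + 0.705z^2.
Invertibility requires all roots to lie outside the unit circle, i.e. |z| > 1 for every root.
Set 1 + (-1.454) z + (0.705) z^2 = 0, i.e. a z^2 + b z + c = 0 with a = 0.705, b = -1.454, c = 1.
Discriminant D = b^2 - 4ac = (-1.454)^2 - 4*(0.705)*1 = 2.114116 - (2.82) = -0.705884.
D < 0, so the roots are the complex-conjugate pair z = (-b +/- i sqrt(-D)) / (2a) = 1.0312 +/- 0.5959i.
For a conjugate pair |z|^2 = z * conj(z) = (product of roots) = c/a = 1/(0.705) = 1.41844, so |z| = sqrt(1.41844) = 1.191 for both roots.
Moduli of all roots: 1.1910, 1.1910.
All moduli strictly greater than 1? Yes.
Verdict: Invertible.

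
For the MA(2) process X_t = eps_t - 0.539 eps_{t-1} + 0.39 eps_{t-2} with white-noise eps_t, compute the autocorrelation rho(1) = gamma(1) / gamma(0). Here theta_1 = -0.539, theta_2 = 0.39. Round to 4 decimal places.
\rho(1) = -0.5193

For an MA(q) process with theta_0 = 1, the autocovariance is
  gamma(k) = sigma^2 * sum_{i=0..q-k} theta_i * theta_{i+k},
and rho(k) = gamma(k) / gamma(0). Sigma^2 cancels.
  numerator   = (1)*(-0.539) + (-0.539)*(0.39) = -0.74921.
  denominator = (1)^2 + (-0.539)^2 + (0.39)^2 = 1.442621.
  rho(1) = -0.74921 / 1.442621 = -0.5193.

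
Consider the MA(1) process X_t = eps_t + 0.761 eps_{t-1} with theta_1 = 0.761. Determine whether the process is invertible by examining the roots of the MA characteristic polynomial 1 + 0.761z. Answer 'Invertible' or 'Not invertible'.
\text{Invertible}

The MA(q) characteristic polynomial is P(z) = 1 + 0.761z.
Invertibility requires all roots to lie outside the unit circle, i.e. |z| > 1 for every root.
This is linear in z: 1 + (0.761) z = 0  =>  z = -1/(0.761) = -1.31406,  |z| = 1.31406.
Moduli of all roots: 1.3141.
All moduli strictly greater than 1? Yes.
Verdict: Invertible.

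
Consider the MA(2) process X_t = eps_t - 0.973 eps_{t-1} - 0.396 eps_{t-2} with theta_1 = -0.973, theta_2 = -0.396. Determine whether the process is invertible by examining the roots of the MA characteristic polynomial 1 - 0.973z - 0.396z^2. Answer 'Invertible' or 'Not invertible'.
\text{Not invertible}

The MA(q) characteristic polynomial is P(z) = 1 - 0.973z - 0.396z^2.
Invertibility requires all roots to lie outside the unit circle, i.e. |z| > 1 for every root.
Set 1 + (-0.973) z + (-0.396) z^2 = 0, i.e. a z^2 + b z + c = 0 with a = -0.396, b = -0.973, c = 1.
Discriminant D = b^2 - 4ac = (-0.973)^2 - 4*(-0.396)*1 = 0.946729 - (-1.584) = 2.530729.
D >= 0, so the roots are real: z = (-b +/- sqrt(D)) / (2a) = (0.973 +/- 1.590827) / (-0.792).
  z_1 = (0.973 + 1.590827) / (-0.792) = -3.2372,   |z_1| = 3.2372.
  z_2 = (0.973 - 1.590827) / (-0.792) = 0.7801,   |z_2| = 0.7801.
Moduli of all roots: 3.2372, 0.7801.
All moduli strictly greater than 1? No.
Verdict: Not invertible.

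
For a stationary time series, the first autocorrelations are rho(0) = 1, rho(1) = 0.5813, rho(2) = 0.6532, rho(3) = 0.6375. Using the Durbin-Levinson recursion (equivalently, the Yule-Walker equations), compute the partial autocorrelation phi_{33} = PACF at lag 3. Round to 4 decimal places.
\phi_{33} = 0.3160

The PACF at lag k is phi_{kk}, the last component of the solution
to the Yule-Walker system G_k phi = r_k where
  (G_k)_{ij} = rho(|i - j|), (r_k)_i = rho(i), i,j = 1..k.
Equivalently, Durbin-Levinson gives phi_{kk} iteratively:
  phi_{11} = rho(1)
  phi_{kk} = [rho(k) - sum_{j=1..k-1} phi_{k-1,j} rho(k-j)]
            / [1 - sum_{j=1..k-1} phi_{k-1,j} rho(j)],
  phi_{k,j} = phi_{k-1,j} - phi_{kk} phi_{k-1,k-j},  j = 1..k-1.
Step k = 1:
  phi_11 = rho(1) = 0.5813.
Step k = 2:
  phi_22 = [rho(2) - phi_11 rho(1)] / [1 - phi_11 rho(1)] = [0.6532 - (0.5813)(0.5813)] / [1 - (0.5813)(0.5813)]
         = 0.31529031 / 0.66209031 = 0.476204.
  Update: phi_21 = phi_11 - phi_22 phi_11 = 0.5813 - (0.476204)(0.5813) = 0.304482.
Step k = 3:
  phi_33 = [rho(3) - phi_21 rho(2) - phi_22 rho(1)] / [1 - phi_21 rho(1) - phi_22 rho(2)]
    numerator   = 0.6375 - (0.304482)(0.6532) - (0.476204)(0.5813) = 0.16179449
    denominator = 1 - (0.304482)(0.5813) - (0.476204)(0.6532) = 0.51194768
  phi_33 = 0.16179449 / 0.51194768 = 0.316.
Therefore phi_{33} = 0.3160.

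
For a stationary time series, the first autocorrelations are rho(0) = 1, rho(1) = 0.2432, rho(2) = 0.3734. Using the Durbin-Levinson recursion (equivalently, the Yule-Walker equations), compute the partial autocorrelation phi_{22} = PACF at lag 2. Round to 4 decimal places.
\phi_{22} = 0.3340

The PACF at lag k is phi_{kk}, the last component of the solution
to the Yule-Walker system G_k phi = r_k where
  (G_k)_{ij} = rho(|i - j|), (r_k)_i = rho(i), i,j = 1..k.
Equivalently, Durbin-Levinson gives phi_{kk} iteratively:
  phi_{11} = rho(1)
  phi_{kk} = [rho(k) - sum_{j=1..k-1} phi_{k-1,j} rho(k-j)]
            / [1 - sum_{j=1..k-1} phi_{k-1,j} rho(j)],
  phi_{k,j} = phi_{k-1,j} - phi_{kk} phi_{k-1,k-j},  j = 1..k-1.
Step k = 1:
  phi_11 = rho(1) = 0.2432.
Step k = 2:
  phi_22 = [rho(2) - phi_11 rho(1)] / [1 - phi_11 rho(1)] = [0.3734 - (0.2432)(0.2432)] / [1 - (0.2432)(0.2432)]
         = 0.31425376 / 0.94085376 = 0.334.
Therefore phi_{22} = 0.3340.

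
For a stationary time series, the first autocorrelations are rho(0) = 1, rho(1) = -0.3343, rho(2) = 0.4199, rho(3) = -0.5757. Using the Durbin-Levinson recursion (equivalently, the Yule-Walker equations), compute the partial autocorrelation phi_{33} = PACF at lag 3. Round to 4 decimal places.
\phi_{33} = -0.4710

The PACF at lag k is phi_{kk}, the last component of the solution
to the Yule-Walker system G_k phi = r_k where
  (G_k)_{ij} = rho(|i - j|), (r_k)_i = rho(i), i,j = 1..k.
Equivalently, Durbin-Levinson gives phi_{kk} iteratively:
  phi_{11} = rho(1)
  phi_{kk} = [rho(k) - sum_{j=1..k-1} phi_{k-1,j} rho(k-j)]
            / [1 - sum_{j=1..k-1} phi_{k-1,j} rho(j)],
  phi_{k,j} = phi_{k-1,j} - phi_{kk} phi_{k-1,k-j},  j = 1..k-1.
Step k = 1:
  phi_11 = rho(1) = -0.3343.
Step k = 2:
  phi_22 = [rho(2) - phi_11 rho(1)] / [1 - phi_11 rho(1)] = [0.4199 - (-0.3343)(-0.3343)] / [1 - (-0.3343)(-0.3343)]
         = 0.30814351 / 0.88824351 = 0.346913.
  Update: phi_21 = phi_11 - phi_22 phi_11 = -0.3343 - (0.346913)(-0.3343) = -0.218327.
Step k = 3:
  phi_33 = [rho(3) - phi_21 rho(2) - phi_22 rho(1)] / [1 - phi_21 rho(1) - phi_22 rho(2)]
    numerator   = -0.5757 - (-0.218327)(0.4199) - (0.346913)(-0.3343) = -0.36805142
    denominator = 1 - (-0.218327)(-0.3343) - (0.346913)(0.4199) = 0.78134442
  phi_33 = -0.36805142 / 0.78134442 = -0.471.
Therefore phi_{33} = -0.4710.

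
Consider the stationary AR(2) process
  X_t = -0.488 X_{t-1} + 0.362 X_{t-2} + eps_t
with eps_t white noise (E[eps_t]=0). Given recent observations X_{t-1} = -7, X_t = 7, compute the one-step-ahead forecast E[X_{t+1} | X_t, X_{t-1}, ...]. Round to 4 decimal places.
E[X_{t+1} \mid \mathcal F_t] = -5.9500

For an AR(p) model X_t = c + sum_i phi_i X_{t-i} + eps_t, the
one-step-ahead conditional mean is
  E[X_{t+1} | X_t, ...] = c + sum_i phi_i X_{t+1-i}.
Substitute known values:
  E[X_{t+1} | ...] = (-0.488) * (7) + (0.362) * (-7)
                   = -5.9500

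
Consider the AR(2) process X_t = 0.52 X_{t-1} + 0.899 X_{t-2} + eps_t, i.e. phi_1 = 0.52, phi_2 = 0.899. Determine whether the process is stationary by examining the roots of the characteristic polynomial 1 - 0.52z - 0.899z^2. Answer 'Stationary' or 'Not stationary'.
\text{Not stationary}

The AR(p) characteristic polynomial is P(z) = 1 - 0.52z - 0.899z^2.
Stationarity requires all roots to lie outside the unit circle, i.e. |z| > 1 for every root.
Set 1 + (-0.52) z + (-0.899) z^2 = 0, i.e. a z^2 + b z + c = 0 with a = -0.899, b = -0.52, c = 1.
Discriminant D = b^2 - 4ac = (-0.52)^2 - 4*(-0.899)*1 = 0.2704 - (-3.596) = 3.8664.
D >= 0, so the roots are real: z = (-b +/- sqrt(D)) / (2a) = (0.52 +/- 1.966316) / (-1.798).
  z_1 = (0.52 + 1.966316) / (-1.798) = -1.3828,   |z_1| = 1.3828.
  z_2 = (0.52 - 1.966316) / (-1.798) = 0.8044,   |z_2| = 0.8044.
Moduli of all roots: 1.3828, 0.8044.
All moduli strictly greater than 1? No.
Verdict: Not stationary.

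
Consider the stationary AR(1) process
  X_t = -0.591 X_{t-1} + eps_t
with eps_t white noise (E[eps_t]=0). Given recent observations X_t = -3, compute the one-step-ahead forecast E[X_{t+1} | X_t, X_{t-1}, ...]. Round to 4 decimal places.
E[X_{t+1} \mid \mathcal F_t] = 1.7730

For an AR(p) model X_t = c + sum_i phi_i X_{t-i} + eps_t, the
one-step-ahead conditional mean is
  E[X_{t+1} | X_t, ...] = c + sum_i phi_i X_{t+1-i}.
Substitute known values:
  E[X_{t+1} | ...] = (-0.591) * (-3)
                   = 1.7730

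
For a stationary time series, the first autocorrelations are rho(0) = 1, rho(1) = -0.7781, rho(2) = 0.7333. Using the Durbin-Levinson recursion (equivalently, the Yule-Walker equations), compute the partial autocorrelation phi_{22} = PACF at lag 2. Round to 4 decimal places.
\phi_{22} = 0.3241

The PACF at lag k is phi_{kk}, the last component of the solution
to the Yule-Walker system G_k phi = r_k where
  (G_k)_{ij} = rho(|i - j|), (r_k)_i = rho(i), i,j = 1..k.
Equivalently, Durbin-Levinson gives phi_{kk} iteratively:
  phi_{11} = rho(1)
  phi_{kk} = [rho(k) - sum_{j=1..k-1} phi_{k-1,j} rho(k-j)]
            / [1 - sum_{j=1..k-1} phi_{k-1,j} rho(j)],
  phi_{k,j} = phi_{k-1,j} - phi_{kk} phi_{k-1,k-j},  j = 1..k-1.
Step k = 1:
  phi_11 = rho(1) = -0.7781.
Step k = 2:
  phi_22 = [rho(2) - phi_11 rho(1)] / [1 - phi_11 rho(1)] = [0.7333 - (-0.7781)(-0.7781)] / [1 - (-0.7781)(-0.7781)]
         = 0.12786039 / 0.39456039 = 0.3241.
Therefore phi_{22} = 0.3241.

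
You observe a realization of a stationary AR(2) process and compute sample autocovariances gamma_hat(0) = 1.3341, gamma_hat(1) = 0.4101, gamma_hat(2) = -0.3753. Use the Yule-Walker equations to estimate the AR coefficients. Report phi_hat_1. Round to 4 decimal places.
\hat\phi_{1} = 0.4350

The Yule-Walker equations for an AR(p) process read, in matrix form,
  Gamma_p phi = r_p,   with   (Gamma_p)_{ij} = gamma(|i - j|),
                       (r_p)_i = gamma(i),   i,j = 1..p.
Substitute the sample gammas (Toeplitz matrix and right-hand side of size 2):
  Gamma_p = [[1.3341, 0.4101], [0.4101, 1.3341]]
  r_p     = [0.4101, -0.3753]
Written out:
  1.3341 phi_1 + 0.4101 phi_2 = 0.4101
  0.4101 phi_1 + 1.3341 phi_2 = -0.3753
Solve by Cramer's rule:
  det = gamma(0)^2 - gamma(1)^2 = (1.3341)^2 - (0.4101)^2 = 1.77982281 - 0.16818201 = 1.6116408
  phi_hat_1 = [gamma(1) gamma(0) - gamma(1) gamma(2)] / det = [(0.4101)(1.3341) - (0.4101)(-0.3753)] / 1.6116408 = 0.70102494 / 1.6116408 = 0.435
  phi_hat_2 = [gamma(0) gamma(2) - gamma(1)^2] / det = [(1.3341)(-0.3753) - (0.4101)^2] / 1.6116408 = -0.66886974 / 1.6116408 = -0.415
So phi_hat = [0.4350, -0.4150].
Therefore phi_hat_1 = 0.4350.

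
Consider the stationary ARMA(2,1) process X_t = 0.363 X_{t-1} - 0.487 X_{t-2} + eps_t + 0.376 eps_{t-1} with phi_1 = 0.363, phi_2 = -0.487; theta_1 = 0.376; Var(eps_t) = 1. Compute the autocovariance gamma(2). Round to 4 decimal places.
\gamma(2) = -0.6440

Multiply the model equation by X_{t-k} and take expectations. With theta_0 = psi_0 = 1 and psi_j the MA(infinity) weights, this gives
  gamma(k) - sum_i phi_i gamma(k-i) = c_k,
  c_k = sigma^2 * sum_{j=k..q} theta_j psi_{j-k}   (c_k = 0 for k > q),
using gamma(-m) = gamma(m).
psi-weights needed (psi_j = theta_j + sum_i phi_i psi_{j-i}):
  psi_1 = theta_1 + phi_1 = 0.376 + (0.363) = 0.739
Right-hand sides:
  c_0 = sigma^2 (1 + theta_1 psi_1) = 1 * (1 + (0.376)(0.739)) = 1 * 1.277864 = 1.277864
  c_1 = sigma^2 theta_1 = 1 * (0.376) = 0.376
  c_2 = 0
Equations for k = 0, 1, 2 (AR order 2, c_2 = 0):
  (E0) gamma(0) = phi_1 gamma(1) + phi_2 gamma(2) + c_0
  (E1) gamma(1) = phi_1 gamma(0) + phi_2 gamma(1) + c_1
  (E2) gamma(2) = phi_1 gamma(1) + phi_2 gamma(0)
From (E1): gamma(1) = A gamma(0) + B with
  A = phi_1 / (1 - phi_2) = 0.363 / 1.487 = 0.244116,   B = c_1 / (1 - phi_2) = 0.376 / 1.487 = 0.252858.
Insert (E2) into (E0): gamma(0) (1 - phi_2^2) = phi_1 (1 + phi_2) gamma(1) + c_0.
  phi_1 (1 + phi_2) = (0.363)(0.513) = 0.186219,   1 - phi_2^2 = 0.762831.
Replace gamma(1) by A gamma(0) + B and collect gamma(0):
  gamma(0) [0.762831 - (0.186219)(0.244116)] = (0.186219)(0.252858) + 1.277864
  gamma(0) * 0.717372 = 1.324951
  gamma(0) = 1.324951 / 0.717372 = 1.846951.
  gamma(1) = A gamma(0) + B = (0.244116)(1.846951) + (0.252858) = 0.703728.
  gamma(2) = phi_1 gamma(1) + phi_2 gamma(0) = (0.363)(0.703728) + (-0.487)(1.846951) = -0.644012.
Therefore gamma(2) = -0.6440 (to 4 decimal places).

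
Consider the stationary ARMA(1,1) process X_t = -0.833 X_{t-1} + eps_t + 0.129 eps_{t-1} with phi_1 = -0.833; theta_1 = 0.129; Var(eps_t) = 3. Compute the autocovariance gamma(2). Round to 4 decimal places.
\gamma(2) = 5.1297

Multiply the model equation by X_{t-k} and take expectations. With theta_0 = psi_0 = 1 and psi_j the MA(infinity) weights, this gives
  gamma(k) - sum_i phi_i gamma(k-i) = c_k,
  c_k = sigma^2 * sum_{j=k..q} theta_j psi_{j-k}   (c_k = 0 for k > q),
using gamma(-m) = gamma(m).
psi-weights needed (psi_j = theta_j + sum_i phi_i psi_{j-i}):
  psi_1 = theta_1 + phi_1 = 0.129 + (-0.833) = -0.704
Right-hand sides:
  c_0 = sigma^2 (1 + theta_1 psi_1) = 3 * (1 + (0.129)(-0.704)) = 3 * 0.909184 = 2.727552
  c_1 = sigma^2 theta_1 = 3 * (0.129) = 0.387
  c_2 = 0
Equations for k = 0 and k = 1 (AR order 1):
  gamma(0) = phi_1 gamma(1) + c_0
  gamma(1) = phi_1 gamma(0) + c_1
Substituting the second into the first: gamma(0) (1 - phi_1^2) = c_0 + phi_1 c_1, so
  gamma(0) = (c_0 + phi_1 c_1) / (1 - phi_1^2) = (2.727552 + (-0.833)(0.387)) / (1 - (-0.833)^2) = 2.405181 / 0.306111 = 7.857218.
  gamma(1) = phi_1 gamma(0) + c_1 = (-0.833)(7.857218) + (0.387) = -6.158063.
For k = 2 (> q): gamma(2) = phi_1 gamma(1) = (-0.833)(-6.158063) = 5.129666.
Therefore gamma(2) = 5.1297 (to 4 decimal places).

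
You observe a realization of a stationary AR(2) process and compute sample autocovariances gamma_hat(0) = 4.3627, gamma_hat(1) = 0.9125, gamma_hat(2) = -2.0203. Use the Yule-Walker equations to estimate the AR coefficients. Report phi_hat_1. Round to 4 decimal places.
\hat\phi_{1} = 0.3200

The Yule-Walker equations for an AR(p) process read, in matrix form,
  Gamma_p phi = r_p,   with   (Gamma_p)_{ij} = gamma(|i - j|),
                       (r_p)_i = gamma(i),   i,j = 1..p.
Substitute the sample gammas (Toeplitz matrix and right-hand side of size 2):
  Gamma_p = [[4.3627, 0.9125], [0.9125, 4.3627]]
  r_p     = [0.9125, -2.0203]
Written out:
  4.3627 phi_1 + 0.9125 phi_2 = 0.9125
  0.9125 phi_1 + 4.3627 phi_2 = -2.0203
Solve by Cramer's rule:
  det = gamma(0)^2 - gamma(1)^2 = (4.3627)^2 - (0.9125)^2 = 19.03315129 - 0.83265625 = 18.20049504
  phi_hat_1 = [gamma(1) gamma(0) - gamma(1) gamma(2)] / det = [(0.9125)(4.3627) - (0.9125)(-2.0203)] / 18.20049504 = 5.8244875 / 18.20049504 = 0.32
  phi_hat_2 = [gamma(0) gamma(2) - gamma(1)^2] / det = [(4.3627)(-2.0203) - (0.9125)^2] / 18.20049504 = -9.64661906 / 18.20049504 = -0.53
So phi_hat = [0.3200, -0.5300].
Therefore phi_hat_1 = 0.3200.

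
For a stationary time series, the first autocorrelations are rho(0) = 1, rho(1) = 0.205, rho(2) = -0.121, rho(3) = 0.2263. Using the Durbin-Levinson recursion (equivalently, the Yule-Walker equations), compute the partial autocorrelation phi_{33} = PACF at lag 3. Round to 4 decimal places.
\phi_{33} = 0.3120

The PACF at lag k is phi_{kk}, the last component of the solution
to the Yule-Walker system G_k phi = r_k where
  (G_k)_{ij} = rho(|i - j|), (r_k)_i = rho(i), i,j = 1..k.
Equivalently, Durbin-Levinson gives phi_{kk} iteratively:
  phi_{11} = rho(1)
  phi_{kk} = [rho(k) - sum_{j=1..k-1} phi_{k-1,j} rho(k-j)]
            / [1 - sum_{j=1..k-1} phi_{k-1,j} rho(j)],
  phi_{k,j} = phi_{k-1,j} - phi_{kk} phi_{k-1,k-j},  j = 1..k-1.
Step k = 1:
  phi_11 = rho(1) = 0.205.
Step k = 2:
  phi_22 = [rho(2) - phi_11 rho(1)] / [1 - phi_11 rho(1)] = [-0.121 - (0.205)(0.205)] / [1 - (0.205)(0.205)]
         = -0.163025 / 0.957975 = -0.170177.
  Update: phi_21 = phi_11 - phi_22 phi_11 = 0.205 - (-0.170177)(0.205) = 0.239886.
Step k = 3:
  phi_33 = [rho(3) - phi_21 rho(2) - phi_22 rho(1)] / [1 - phi_21 rho(1) - phi_22 rho(2)]
    numerator   = 0.2263 - (0.239886)(-0.121) - (-0.170177)(0.205) = 0.29021245
    denominator = 1 - (0.239886)(0.205) - (-0.170177)(-0.121) = 0.93023195
  phi_33 = 0.29021245 / 0.93023195 = 0.312.
Therefore phi_{33} = 0.3120.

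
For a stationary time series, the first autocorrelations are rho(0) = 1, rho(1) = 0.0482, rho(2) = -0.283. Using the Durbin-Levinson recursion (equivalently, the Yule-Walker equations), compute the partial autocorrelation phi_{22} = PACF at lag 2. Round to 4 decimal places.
\phi_{22} = -0.2860

The PACF at lag k is phi_{kk}, the last component of the solution
to the Yule-Walker system G_k phi = r_k where
  (G_k)_{ij} = rho(|i - j|), (r_k)_i = rho(i), i,j = 1..k.
Equivalently, Durbin-Levinson gives phi_{kk} iteratively:
  phi_{11} = rho(1)
  phi_{kk} = [rho(k) - sum_{j=1..k-1} phi_{k-1,j} rho(k-j)]
            / [1 - sum_{j=1..k-1} phi_{k-1,j} rho(j)],
  phi_{k,j} = phi_{k-1,j} - phi_{kk} phi_{k-1,k-j},  j = 1..k-1.
Step k = 1:
  phi_11 = rho(1) = 0.0482.
Step k = 2:
  phi_22 = [rho(2) - phi_11 rho(1)] / [1 - phi_11 rho(1)] = [-0.283 - (0.0482)(0.0482)] / [1 - (0.0482)(0.0482)]
         = -0.28532324 / 0.99767676 = -0.286.
Therefore phi_{22} = -0.2860.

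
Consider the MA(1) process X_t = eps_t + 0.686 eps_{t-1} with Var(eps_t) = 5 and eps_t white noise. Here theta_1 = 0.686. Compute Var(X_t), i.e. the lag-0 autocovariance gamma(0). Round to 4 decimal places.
\gamma(0) = 7.3530

For an MA(q) process X_t = eps_t + sum_i theta_i eps_{t-i} with
Var(eps_t) = sigma^2, the variance is
  gamma(0) = sigma^2 * (1 + sum_i theta_i^2).
  sum_i theta_i^2 = (0.686)^2 = 0.470596.
  gamma(0) = 5 * (1 + 0.470596) = 5 * 1.470596 = 7.35298, which rounds to 7.3530.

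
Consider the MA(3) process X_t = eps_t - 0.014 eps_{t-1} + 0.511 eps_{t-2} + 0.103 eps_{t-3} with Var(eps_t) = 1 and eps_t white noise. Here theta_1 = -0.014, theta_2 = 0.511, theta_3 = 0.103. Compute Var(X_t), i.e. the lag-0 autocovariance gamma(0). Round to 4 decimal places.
\gamma(0) = 1.2719

For an MA(q) process X_t = eps_t + sum_i theta_i eps_{t-i} with
Var(eps_t) = sigma^2, the variance is
  gamma(0) = sigma^2 * (1 + sum_i theta_i^2).
  sum_i theta_i^2 = (-0.014)^2 + (0.511)^2 + (0.103)^2 = 0.000196 + 0.261121 + 0.010609 = 0.271926.
  gamma(0) = 1 * (1 + 0.271926) = 1 * 1.271926 = 1.271926, which rounds to 1.2719.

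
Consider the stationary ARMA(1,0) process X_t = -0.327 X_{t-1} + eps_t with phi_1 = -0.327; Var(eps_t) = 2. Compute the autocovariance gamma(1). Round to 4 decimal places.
\gamma(1) = -0.7323

Multiply the model equation by X_{t-k} and take expectations. With theta_0 = psi_0 = 1 and psi_j the MA(infinity) weights, this gives
  gamma(k) - sum_i phi_i gamma(k-i) = c_k,
  c_k = sigma^2 * sum_{j=k..q} theta_j psi_{j-k}   (c_k = 0 for k > q),
using gamma(-m) = gamma(m).
Pure AR (q = 0): c_0 = sigma^2 = 2, c_k = 0 for k >= 1.
Equations for k = 0 and k = 1 (AR order 1):
  gamma(0) = phi_1 gamma(1) + c_0
  gamma(1) = phi_1 gamma(0) + c_1
Substituting the second into the first: gamma(0) (1 - phi_1^2) = c_0 + phi_1 c_1, so
  gamma(0) = c_0 / (1 - phi_1^2) = 2 / (1 - (-0.327)^2) = 2 / 0.893071 = 2.239464.
  gamma(1) = phi_1 gamma(0) = (-0.327)(2.239464) = -0.732305.
Therefore gamma(1) = -0.7323 (to 4 decimal places).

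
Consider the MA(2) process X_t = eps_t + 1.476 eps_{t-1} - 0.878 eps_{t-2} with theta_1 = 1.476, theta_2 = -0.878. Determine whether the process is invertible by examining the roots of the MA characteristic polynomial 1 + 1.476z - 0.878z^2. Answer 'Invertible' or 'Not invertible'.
\text{Not invertible}

The MA(q) characteristic polynomial is P(z) = 1 + 1.476z - 0.878z^2.
Invertibility requires all roots to lie outside the unit circle, i.e. |z| > 1 for every root.
Set 1 + (1.476) z + (-0.878) z^2 = 0, i.e. a z^2 + b z + c = 0 with a = -0.878, b = 1.476, c = 1.
Discriminant D = b^2 - 4ac = (1.476)^2 - 4*(-0.878)*1 = 2.178576 - (-3.512) = 5.690576.
D >= 0, so the roots are real: z = (-b +/- sqrt(D)) / (2a) = (-1.476 +/- 2.385493) / (-1.756).
  z_1 = (-1.476 + 2.385493) / (-1.756) = -0.5179,   |z_1| = 0.5179.
  z_2 = (-1.476 - 2.385493) / (-1.756) = 2.199,   |z_2| = 2.199.
Moduli of all roots: 0.5179, 2.1990.
All moduli strictly greater than 1? No.
Verdict: Not invertible.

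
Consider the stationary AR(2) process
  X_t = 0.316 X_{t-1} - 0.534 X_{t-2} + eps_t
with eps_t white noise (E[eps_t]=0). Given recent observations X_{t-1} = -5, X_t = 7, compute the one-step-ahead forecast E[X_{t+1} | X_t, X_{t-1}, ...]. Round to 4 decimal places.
E[X_{t+1} \mid \mathcal F_t] = 4.8820

For an AR(p) model X_t = c + sum_i phi_i X_{t-i} + eps_t, the
one-step-ahead conditional mean is
  E[X_{t+1} | X_t, ...] = c + sum_i phi_i X_{t+1-i}.
Substitute known values:
  E[X_{t+1} | ...] = (0.316) * (7) + (-0.534) * (-5)
                   = 4.8820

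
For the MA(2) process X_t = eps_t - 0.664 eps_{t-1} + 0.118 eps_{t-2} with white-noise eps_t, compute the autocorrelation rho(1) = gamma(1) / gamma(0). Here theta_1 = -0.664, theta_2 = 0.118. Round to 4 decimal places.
\rho(1) = -0.5103

For an MA(q) process with theta_0 = 1, the autocovariance is
  gamma(k) = sigma^2 * sum_{i=0..q-k} theta_i * theta_{i+k},
and rho(k) = gamma(k) / gamma(0). Sigma^2 cancels.
  numerator   = (1)*(-0.664) + (-0.664)*(0.118) = -0.742352.
  denominator = (1)^2 + (-0.664)^2 + (0.118)^2 = 1.45482.
  rho(1) = -0.742352 / 1.45482 = -0.5103.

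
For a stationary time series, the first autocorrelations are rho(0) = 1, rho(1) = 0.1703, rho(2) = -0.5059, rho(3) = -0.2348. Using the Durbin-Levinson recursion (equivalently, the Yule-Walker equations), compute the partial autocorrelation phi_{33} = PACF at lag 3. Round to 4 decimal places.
\phi_{33} = -0.0109

The PACF at lag k is phi_{kk}, the last component of the solution
to the Yule-Walker system G_k phi = r_k where
  (G_k)_{ij} = rho(|i - j|), (r_k)_i = rho(i), i,j = 1..k.
Equivalently, Durbin-Levinson gives phi_{kk} iteratively:
  phi_{11} = rho(1)
  phi_{kk} = [rho(k) - sum_{j=1..k-1} phi_{k-1,j} rho(k-j)]
            / [1 - sum_{j=1..k-1} phi_{k-1,j} rho(j)],
  phi_{k,j} = phi_{k-1,j} - phi_{kk} phi_{k-1,k-j},  j = 1..k-1.
Step k = 1:
  phi_11 = rho(1) = 0.1703.
Step k = 2:
  phi_22 = [rho(2) - phi_11 rho(1)] / [1 - phi_11 rho(1)] = [-0.5059 - (0.1703)(0.1703)] / [1 - (0.1703)(0.1703)]
         = -0.53490209 / 0.97099791 = -0.550879.
  Update: phi_21 = phi_11 - phi_22 phi_11 = 0.1703 - (-0.550879)(0.1703) = 0.264115.
Step k = 3:
  phi_33 = [rho(3) - phi_21 rho(2) - phi_22 rho(1)] / [1 - phi_21 rho(1) - phi_22 rho(2)]
    numerator   = -0.2348 - (0.264115)(-0.5059) - (-0.550879)(0.1703) = -0.00736975
    denominator = 1 - (0.264115)(0.1703) - (-0.550879)(-0.5059) = 0.67633173
  phi_33 = -0.00736975 / 0.67633173 = -0.0109.
Therefore phi_{33} = -0.0109.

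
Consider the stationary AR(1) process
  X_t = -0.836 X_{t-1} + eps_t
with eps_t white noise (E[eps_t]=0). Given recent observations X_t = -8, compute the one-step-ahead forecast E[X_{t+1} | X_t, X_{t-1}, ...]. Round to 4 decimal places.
E[X_{t+1} \mid \mathcal F_t] = 6.6880

For an AR(p) model X_t = c + sum_i phi_i X_{t-i} + eps_t, the
one-step-ahead conditional mean is
  E[X_{t+1} | X_t, ...] = c + sum_i phi_i X_{t+1-i}.
Substitute known values:
  E[X_{t+1} | ...] = (-0.836) * (-8)
                   = 6.6880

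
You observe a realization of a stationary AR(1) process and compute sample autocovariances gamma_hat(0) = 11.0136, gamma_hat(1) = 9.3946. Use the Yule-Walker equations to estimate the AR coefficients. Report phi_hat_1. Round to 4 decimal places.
\hat\phi_{1} = 0.8530

The Yule-Walker equations for an AR(p) process read, in matrix form,
  Gamma_p phi = r_p,   with   (Gamma_p)_{ij} = gamma(|i - j|),
                       (r_p)_i = gamma(i),   i,j = 1..p.
Substitute the sample gammas (Toeplitz matrix and right-hand side of size 1):
  Gamma_p = [[11.0136]]
  r_p     = [9.3946]
With p = 1 this is the single equation gamma(0) phi_1 = gamma(1):
  phi_hat_1 = gamma(1) / gamma(0) = 9.3946 / 11.0136 = 0.8530.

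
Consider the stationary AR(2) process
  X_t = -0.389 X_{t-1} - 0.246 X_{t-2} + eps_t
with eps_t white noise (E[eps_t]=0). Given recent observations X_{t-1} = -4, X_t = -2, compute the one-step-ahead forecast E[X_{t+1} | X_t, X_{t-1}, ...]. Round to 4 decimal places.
E[X_{t+1} \mid \mathcal F_t] = 1.7620

For an AR(p) model X_t = c + sum_i phi_i X_{t-i} + eps_t, the
one-step-ahead conditional mean is
  E[X_{t+1} | X_t, ...] = c + sum_i phi_i X_{t+1-i}.
Substitute known values:
  E[X_{t+1} | ...] = (-0.389) * (-2) + (-0.246) * (-4)
                   = 1.7620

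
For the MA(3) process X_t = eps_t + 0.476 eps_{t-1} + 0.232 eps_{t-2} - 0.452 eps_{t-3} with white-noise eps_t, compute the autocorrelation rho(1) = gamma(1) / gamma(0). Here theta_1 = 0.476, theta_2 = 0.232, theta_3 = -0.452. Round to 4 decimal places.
\rho(1) = 0.3244

For an MA(q) process with theta_0 = 1, the autocovariance is
  gamma(k) = sigma^2 * sum_{i=0..q-k} theta_i * theta_{i+k},
and rho(k) = gamma(k) / gamma(0). Sigma^2 cancels.
  numerator   = (1)*(0.476) + (0.476)*(0.232) + (0.232)*(-0.452) = 0.481568.
  denominator = (1)^2 + (0.476)^2 + (0.232)^2 + (-0.452)^2 = 1.484704.
  rho(1) = 0.481568 / 1.484704 = 0.3244.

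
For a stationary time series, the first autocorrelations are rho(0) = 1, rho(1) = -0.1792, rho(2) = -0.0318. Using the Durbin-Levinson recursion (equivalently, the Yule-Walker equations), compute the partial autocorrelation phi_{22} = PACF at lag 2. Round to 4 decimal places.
\phi_{22} = -0.0660

The PACF at lag k is phi_{kk}, the last component of the solution
to the Yule-Walker system G_k phi = r_k where
  (G_k)_{ij} = rho(|i - j|), (r_k)_i = rho(i), i,j = 1..k.
Equivalently, Durbin-Levinson gives phi_{kk} iteratively:
  phi_{11} = rho(1)
  phi_{kk} = [rho(k) - sum_{j=1..k-1} phi_{k-1,j} rho(k-j)]
            / [1 - sum_{j=1..k-1} phi_{k-1,j} rho(j)],
  phi_{k,j} = phi_{k-1,j} - phi_{kk} phi_{k-1,k-j},  j = 1..k-1.
Step k = 1:
  phi_11 = rho(1) = -0.1792.
Step k = 2:
  phi_22 = [rho(2) - phi_11 rho(1)] / [1 - phi_11 rho(1)] = [-0.0318 - (-0.1792)(-0.1792)] / [1 - (-0.1792)(-0.1792)]
         = -0.06391264 / 0.96788736 = -0.066.
Therefore phi_{22} = -0.0660.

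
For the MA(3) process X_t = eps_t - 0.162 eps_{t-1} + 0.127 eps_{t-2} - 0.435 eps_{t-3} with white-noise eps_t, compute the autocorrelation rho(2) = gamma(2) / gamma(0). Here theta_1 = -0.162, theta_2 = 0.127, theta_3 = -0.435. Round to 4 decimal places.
\rho(2) = 0.1603

For an MA(q) process with theta_0 = 1, the autocovariance is
  gamma(k) = sigma^2 * sum_{i=0..q-k} theta_i * theta_{i+k},
and rho(k) = gamma(k) / gamma(0). Sigma^2 cancels.
  numerator   = (1)*(0.127) + (-0.162)*(-0.435) = 0.19747.
  denominator = (1)^2 + (-0.162)^2 + (0.127)^2 + (-0.435)^2 = 1.231598.
  rho(2) = 0.19747 / 1.231598 = 0.1603.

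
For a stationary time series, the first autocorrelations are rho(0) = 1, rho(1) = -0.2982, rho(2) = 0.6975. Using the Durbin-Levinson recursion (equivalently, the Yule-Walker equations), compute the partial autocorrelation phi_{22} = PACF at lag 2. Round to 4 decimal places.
\phi_{22} = 0.6680

The PACF at lag k is phi_{kk}, the last component of the solution
to the Yule-Walker system G_k phi = r_k where
  (G_k)_{ij} = rho(|i - j|), (r_k)_i = rho(i), i,j = 1..k.
Equivalently, Durbin-Levinson gives phi_{kk} iteratively:
  phi_{11} = rho(1)
  phi_{kk} = [rho(k) - sum_{j=1..k-1} phi_{k-1,j} rho(k-j)]
            / [1 - sum_{j=1..k-1} phi_{k-1,j} rho(j)],
  phi_{k,j} = phi_{k-1,j} - phi_{kk} phi_{k-1,k-j},  j = 1..k-1.
Step k = 1:
  phi_11 = rho(1) = -0.2982.
Step k = 2:
  phi_22 = [rho(2) - phi_11 rho(1)] / [1 - phi_11 rho(1)] = [0.6975 - (-0.2982)(-0.2982)] / [1 - (-0.2982)(-0.2982)]
         = 0.60857676 / 0.91107676 = 0.668.
Therefore phi_{22} = 0.6680.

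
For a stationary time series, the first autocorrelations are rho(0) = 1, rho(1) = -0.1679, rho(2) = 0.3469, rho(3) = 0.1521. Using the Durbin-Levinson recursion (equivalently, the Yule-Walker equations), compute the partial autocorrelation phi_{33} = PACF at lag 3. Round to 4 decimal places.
\phi_{33} = 0.2840

The PACF at lag k is phi_{kk}, the last component of the solution
to the Yule-Walker system G_k phi = r_k where
  (G_k)_{ij} = rho(|i - j|), (r_k)_i = rho(i), i,j = 1..k.
Equivalently, Durbin-Levinson gives phi_{kk} iteratively:
  phi_{11} = rho(1)
  phi_{kk} = [rho(k) - sum_{j=1..k-1} phi_{k-1,j} rho(k-j)]
            / [1 - sum_{j=1..k-1} phi_{k-1,j} rho(j)],
  phi_{k,j} = phi_{k-1,j} - phi_{kk} phi_{k-1,k-j},  j = 1..k-1.
Step k = 1:
  phi_11 = rho(1) = -0.1679.
Step k = 2:
  phi_22 = [rho(2) - phi_11 rho(1)] / [1 - phi_11 rho(1)] = [0.3469 - (-0.1679)(-0.1679)] / [1 - (-0.1679)(-0.1679)]
         = 0.31870959 / 0.97180959 = 0.327955.
  Update: phi_21 = phi_11 - phi_22 phi_11 = -0.1679 - (0.327955)(-0.1679) = -0.112836.
Step k = 3:
  phi_33 = [rho(3) - phi_21 rho(2) - phi_22 rho(1)] / [1 - phi_21 rho(1) - phi_22 rho(2)]
    numerator   = 0.1521 - (-0.112836)(0.3469) - (0.327955)(-0.1679) = 0.24630655
    denominator = 1 - (-0.112836)(-0.1679) - (0.327955)(0.3469) = 0.86728726
  phi_33 = 0.24630655 / 0.86728726 = 0.284.
Therefore phi_{33} = 0.2840.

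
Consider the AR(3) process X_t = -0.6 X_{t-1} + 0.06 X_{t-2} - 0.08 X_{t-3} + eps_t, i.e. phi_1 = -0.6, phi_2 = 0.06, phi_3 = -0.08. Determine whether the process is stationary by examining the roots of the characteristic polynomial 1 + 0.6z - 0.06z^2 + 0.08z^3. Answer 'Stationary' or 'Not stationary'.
\text{Stationary}

The AR(p) characteristic polynomial is P(z) = 1 + 0.6z - 0.06z^2 + 0.08z^3.
Stationarity requires all roots to lie outside the unit circle, i.e. |z| > 1 for every root.
Degree 3: look for a simple real root z0 first, then factor out (1 - z/z0) and solve the remaining quadratic.
Testing z0 = -1.25: P(-1.25) = 1 + (0.6)(-1.25) + (-0.06)(-1.25)^2 + (0.08)(-1.25)^3
  = 1 + (-0.75) + (-0.09375) + (-0.15625) = 0.  So z_0 = -1.25 is a root, |z_0| = 1.25.
Divide out the factor (1 + 0.8 z) = (1 - z/z0) (since 1/z0 = -0.8):
  P(z) = (1 + 0.8 z)(1 + (-0.2) z + (0.1) z^2)
  [check: z-coef -0.2 - (-0.8) = 0.6; z^2-coef 0.1 - (-0.8)(-0.2) = -0.06; z^3-coef -(-0.8)(0.1) = 0.08.]
Remaining roots from the quadratic factor 1 + (-0.2) z + (0.1) z^2:
  Set 1 + (-0.2) z + (0.1) z^2 = 0, i.e. a z^2 + b z + c = 0 with a = 0.1, b = -0.2, c = 1.
  Discriminant D = b^2 - 4ac = (-0.2)^2 - 4*(0.1)*1 = 0.04 - (0.4) = -0.36.
  D < 0, so the roots are the complex-conjugate pair z = (-b +/- i sqrt(-D)) / (2a) = 1 +/- 3i.
  For a conjugate pair |z|^2 = z * conj(z) = (product of roots) = c/a = 1/(0.1) = 10, so |z| = sqrt(10) = 3.1623 for both roots.
Moduli of all roots: 1.2500, 3.1623, 3.1623.
All moduli strictly greater than 1? Yes.
Verdict: Stationary.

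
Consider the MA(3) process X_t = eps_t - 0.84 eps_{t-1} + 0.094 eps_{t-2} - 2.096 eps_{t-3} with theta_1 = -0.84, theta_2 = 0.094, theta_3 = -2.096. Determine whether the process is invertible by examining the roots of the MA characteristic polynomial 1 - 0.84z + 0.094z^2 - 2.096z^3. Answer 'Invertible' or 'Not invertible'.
\text{Not invertible}

The MA(q) characteristic polynomial is P(z) = 1 - 0.84z + 0.094z^2 - 2.096z^3.
Invertibility requires all roots to lie outside the unit circle, i.e. |z| > 1 for every root.
Degree 3: look for a simple real root z0 first, then factor out (1 - z/z0) and solve the remaining quadratic.
Testing z0 = 0.625: P(0.625) = 1 + (-0.84)(0.625) + (0.094)(0.625)^2 + (-2.096)(0.625)^3
  = 1 + (-0.525) + (0.036719) + (-0.511719) = 0.  So z_0 = 0.625 is a root, |z_0| = 0.625.
Divide out the factor (1 - 1.6 z) = (1 - z/z0) (since 1/z0 = 1.6):
  P(z) = (1 - 1.6 z)(1 + (0.76) z + (1.31) z^2)
  [check: z-coef 0.76 - (1.6) = -0.84; z^2-coef 1.31 - (1.6)(0.76) = 0.094; z^3-coef -(1.6)(1.31) = -2.096.]
Remaining roots from the quadratic factor 1 + (0.76) z + (1.31) z^2:
  Set 1 + (0.76) z + (1.31) z^2 = 0, i.e. a z^2 + b z + c = 0 with a = 1.31, b = 0.76, c = 1.
  Discriminant D = b^2 - 4ac = (0.76)^2 - 4*(1.31)*1 = 0.5776 - (5.24) = -4.6624.
  D < 0, so the roots are the complex-conjugate pair z = (-b +/- i sqrt(-D)) / (2a) = -0.2901 +/- 0.8241i.
  For a conjugate pair |z|^2 = z * conj(z) = (product of roots) = c/a = 1/(1.31) = 0.763359, so |z| = sqrt(0.763359) = 0.8737 for both roots.
Moduli of all roots: 0.6250, 0.8737, 0.8737.
All moduli strictly greater than 1? No.
Verdict: Not invertible.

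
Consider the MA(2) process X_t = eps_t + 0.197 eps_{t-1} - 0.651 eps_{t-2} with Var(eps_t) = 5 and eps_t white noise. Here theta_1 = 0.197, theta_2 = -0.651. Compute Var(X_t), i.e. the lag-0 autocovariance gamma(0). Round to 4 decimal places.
\gamma(0) = 7.3131

For an MA(q) process X_t = eps_t + sum_i theta_i eps_{t-i} with
Var(eps_t) = sigma^2, the variance is
  gamma(0) = sigma^2 * (1 + sum_i theta_i^2).
  sum_i theta_i^2 = (0.197)^2 + (-0.651)^2 = 0.038809 + 0.423801 = 0.46261.
  gamma(0) = 5 * (1 + 0.46261) = 5 * 1.46261 = 7.31305, which rounds to 7.3131.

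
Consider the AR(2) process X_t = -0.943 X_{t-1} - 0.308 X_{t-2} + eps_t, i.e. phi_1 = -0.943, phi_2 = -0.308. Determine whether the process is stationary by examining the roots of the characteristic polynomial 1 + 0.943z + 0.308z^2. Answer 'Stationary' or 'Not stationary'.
\text{Stationary}

The AR(p) characteristic polynomial is P(z) = 1 + 0.943z + 0.308z^2.
Stationarity requires all roots to lie outside the unit circle, i.e. |z| > 1 for every root.
Set 1 + (0.943) z + (0.308) z^2 = 0, i.e. a z^2 + b z + c = 0 with a = 0.308, b = 0.943, c = 1.
Discriminant D = b^2 - 4ac = (0.943)^2 - 4*(0.308)*1 = 0.889249 - (1.232) = -0.342751.
D < 0, so the roots are the complex-conjugate pair z = (-b +/- i sqrt(-D)) / (2a) = -1.5308 +/- 0.9504i.
For a conjugate pair |z|^2 = z * conj(z) = (product of roots) = c/a = 1/(0.308) = 3.246753, so |z| = sqrt(3.246753) = 1.8019 for both roots.
Moduli of all roots: 1.8019, 1.8019.
All moduli strictly greater than 1? Yes.
Verdict: Stationary.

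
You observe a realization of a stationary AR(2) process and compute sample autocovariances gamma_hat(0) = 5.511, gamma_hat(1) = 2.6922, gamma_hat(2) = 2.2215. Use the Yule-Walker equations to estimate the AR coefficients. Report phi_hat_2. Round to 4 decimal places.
\hat\phi_{2} = 0.2160

The Yule-Walker equations for an AR(p) process read, in matrix form,
  Gamma_p phi = r_p,   with   (Gamma_p)_{ij} = gamma(|i - j|),
                       (r_p)_i = gamma(i),   i,j = 1..p.
Substitute the sample gammas (Toeplitz matrix and right-hand side of size 2):
  Gamma_p = [[5.511, 2.6922], [2.6922, 5.511]]
  r_p     = [2.6922, 2.2215]
Written out:
  5.511 phi_1 + 2.6922 phi_2 = 2.6922
  2.6922 phi_1 + 5.511 phi_2 = 2.2215
Solve by Cramer's rule:
  det = gamma(0)^2 - gamma(1)^2 = (5.511)^2 - (2.6922)^2 = 30.371121 - 7.24794084 = 23.12318016
  phi_hat_1 = [gamma(1) gamma(0) - gamma(1) gamma(2)] / det = [(2.6922)(5.511) - (2.6922)(2.2215)] / 23.12318016 = 8.8559919 / 23.12318016 = 0.383
  phi_hat_2 = [gamma(0) gamma(2) - gamma(1)^2] / det = [(5.511)(2.2215) - (2.6922)^2] / 23.12318016 = 4.99474566 / 23.12318016 = 0.216
So phi_hat = [0.3830, 0.2160].
Therefore phi_hat_2 = 0.2160.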